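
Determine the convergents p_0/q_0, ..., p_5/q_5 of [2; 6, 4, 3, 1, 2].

Using the convergent recurrence p_i = a_i*p_{i-1} + p_{i-2}, q_i = a_i*q_{i-1} + q_{i-2} with p_{-2}=0, p_{-1}=1, q_{-2}=1, q_{-1}=0:
  i=0: a_0=2, p_0 = 2*1 + 0 = 2, q_0 = 2*0 + 1 = 1.
  i=1: a_1=6, p_1 = 6*2 + 1 = 13, q_1 = 6*1 + 0 = 6.
  i=2: a_2=4, p_2 = 4*13 + 2 = 54, q_2 = 4*6 + 1 = 25.
  i=3: a_3=3, p_3 = 3*54 + 13 = 175, q_3 = 3*25 + 6 = 81.
  i=4: a_4=1, p_4 = 1*175 + 54 = 229, q_4 = 1*81 + 25 = 106.
  i=5: a_5=2, p_5 = 2*229 + 175 = 633, q_5 = 2*106 + 81 = 293.

2/1, 13/6, 54/25, 175/81, 229/106, 633/293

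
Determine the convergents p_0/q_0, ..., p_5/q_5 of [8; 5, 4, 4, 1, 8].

Using the convergent recurrence p_i = a_i*p_{i-1} + p_{i-2}, q_i = a_i*q_{i-1} + q_{i-2} with p_{-2}=0, p_{-1}=1, q_{-2}=1, q_{-1}=0:
  i=0: a_0=8, p_0 = 8*1 + 0 = 8, q_0 = 8*0 + 1 = 1.
  i=1: a_1=5, p_1 = 5*8 + 1 = 41, q_1 = 5*1 + 0 = 5.
  i=2: a_2=4, p_2 = 4*41 + 8 = 172, q_2 = 4*5 + 1 = 21.
  i=3: a_3=4, p_3 = 4*172 + 41 = 729, q_3 = 4*21 + 5 = 89.
  i=4: a_4=1, p_4 = 1*729 + 172 = 901, q_4 = 1*89 + 21 = 110.
  i=5: a_5=8, p_5 = 8*901 + 729 = 7937, q_5 = 8*110 + 89 = 969.

8/1, 41/5, 172/21, 729/89, 901/110, 7937/969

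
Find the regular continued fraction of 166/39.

Run the Euclidean algorithm on 166 and 39; the successive quotients are the partial quotients a_0, a_1, ... (each step inverts the fractional part left over by the previous one):
  166 = 4*39 + 10, so a_0 = 4.
  39 = 3*10 + 9, so a_1 = 3.
  10 = 1*9 + 1, so a_2 = 1.
  9 = 9*1 + 0, so a_3 = 9.
The remainder reaches 0 after 4 divisions, so the expansion has 4 partial quotients, read off in order.

[4; 3, 1, 9]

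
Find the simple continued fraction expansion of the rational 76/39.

Run the Euclidean algorithm on 76 and 39; the successive quotients are the partial quotients a_0, a_1, ... (each step inverts the fractional part left over by the previous one):
  76 = 1*39 + 37, so a_0 = 1.
  39 = 1*37 + 2, so a_1 = 1.
  37 = 18*2 + 1, so a_2 = 18.
  2 = 2*1 + 0, so a_3 = 2.
The remainder reaches 0 after 4 divisions, so the expansion has 4 partial quotients, read off in order.

[1; 1, 18, 2]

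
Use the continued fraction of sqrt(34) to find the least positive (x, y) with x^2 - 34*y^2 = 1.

(x, y) = (35, 6)

First expand sqrt(34) as a continued fraction. With x_i = (sqrt(34) + m_i)/d_i and (m_0, d_0) = (0, 1): a_0 = floor(sqrt(34)) = 5, since 5^2 = 25 <= 34 < 36 = 6^2.
Iterate m_{i+1} = d_i*a_i - m_i, d_{i+1} = (34 - m_{i+1}^2)/d_i, a_{i+1} = floor((a_0 + m_{i+1})/d_{i+1}):
  m_1 = 1*5 - 0 = 5, d_1 = (34 - 5^2)/1 = 9/1 = 9, a_1 = floor((5 + 5)/9) = 1.
  m_2 = 9*1 - 5 = 4, d_2 = (34 - 4^2)/9 = 18/9 = 2, a_2 = floor((5 + 4)/2) = 4.
  m_3 = 2*4 - 4 = 4, d_3 = (34 - 4^2)/2 = 18/2 = 9, a_3 = floor((5 + 4)/9) = 1.
  m_4 = 9*1 - 4 = 5, d_4 = (34 - 5^2)/9 = 9/9 = 1, a_4 = floor((5 + 5)/1) = 10.
  m_5 = 1*10 - 5 = 5, d_5 = (34 - 5^2)/1 = 9/1 = 9: (m_5, d_5) = (m_1, d_1) = (5, 9), so from here the quotients repeat a_1, ..., a_4; the period length is 4.
So sqrt(34) = [5; (1, 4, 1, 10)] with period length k = 4.
k is even, so the fundamental solution of x^2 - 34y^2 = 1 is (p_{k-1}, q_{k-1}) = (p_3, q_3); compute convergents through index 3.
Convergents (p_i = a_i*p_{i-1} + p_{i-2}, q_i = a_i*q_{i-1} + q_{i-2} with p_{-2}=0, p_{-1}=1, q_{-2}=1, q_{-1}=0):
  i=0: a_0=5, p_0 = 5*1 + 0 = 5, q_0 = 5*0 + 1 = 1.
  i=1: a_1=1, p_1 = 1*5 + 1 = 6, q_1 = 1*1 + 0 = 1.
  i=2: a_2=4, p_2 = 4*6 + 5 = 29, q_2 = 4*1 + 1 = 5.
  i=3: a_3=1, p_3 = 1*29 + 6 = 35, q_3 = 1*5 + 1 = 6.
Check: 35^2 - 34*6^2 = 1225 - 1224 = 1, so (x, y) = (35, 6) solves the equation, and by the theorem it is the least positive solution.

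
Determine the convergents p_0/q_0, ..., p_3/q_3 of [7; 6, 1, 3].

7/1, 43/6, 50/7, 193/27

Using the convergent recurrence p_i = a_i*p_{i-1} + p_{i-2}, q_i = a_i*q_{i-1} + q_{i-2} with p_{-2}=0, p_{-1}=1, q_{-2}=1, q_{-1}=0:
  i=0: a_0=7, p_0 = 7*1 + 0 = 7, q_0 = 7*0 + 1 = 1.
  i=1: a_1=6, p_1 = 6*7 + 1 = 43, q_1 = 6*1 + 0 = 6.
  i=2: a_2=1, p_2 = 1*43 + 7 = 50, q_2 = 1*6 + 1 = 7.
  i=3: a_3=3, p_3 = 3*50 + 43 = 193, q_3 = 3*7 + 6 = 27.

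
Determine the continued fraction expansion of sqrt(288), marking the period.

Write x_i = (sqrt(288) + m_i)/d_i with (m_0, d_0) = (0, 1). a_0 = floor(sqrt(288)) = 16, since 16^2 = 256 <= 288 < 289 = 17^2.
Iterate m_{i+1} = d_i*a_i - m_i, d_{i+1} = (288 - m_{i+1}^2)/d_i, a_{i+1} = floor((a_0 + m_{i+1})/d_{i+1}):
  m_1 = 1*16 - 0 = 16, d_1 = (288 - 16^2)/1 = 32/1 = 32, a_1 = floor((16 + 16)/32) = 1.
  m_2 = 32*1 - 16 = 16, d_2 = (288 - 16^2)/32 = 32/32 = 1, a_2 = floor((16 + 16)/1) = 32.
  m_3 = 1*32 - 16 = 16, d_3 = (288 - 16^2)/1 = 32/1 = 32: (m_3, d_3) = (m_1, d_1) = (16, 32), so from here the quotients repeat a_1, a_2; the period length is 2.
Hence the expansion of sqrt(288) is a_0 = 16 followed by the repeating block 1, 32 (period 2).

[16; (1, 32)]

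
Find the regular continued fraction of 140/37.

[3; 1, 3, 1, 1, 1, 2]

Run the Euclidean algorithm on 140 and 37; the successive quotients are the partial quotients a_0, a_1, ... (each step inverts the fractional part left over by the previous one):
  140 = 3*37 + 29, so a_0 = 3.
  37 = 1*29 + 8, so a_1 = 1.
  29 = 3*8 + 5, so a_2 = 3.
  8 = 1*5 + 3, so a_3 = 1.
  5 = 1*3 + 2, so a_4 = 1.
  3 = 1*2 + 1, so a_5 = 1.
  2 = 2*1 + 0, so a_6 = 2.
The remainder reaches 0 after 7 divisions, so the expansion has 7 partial quotients, read off in order.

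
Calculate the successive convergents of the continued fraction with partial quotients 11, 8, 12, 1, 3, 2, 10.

11/1, 89/8, 1079/97, 1168/105, 4583/412, 10334/929, 107923/9702

Using the convergent recurrence p_i = a_i*p_{i-1} + p_{i-2}, q_i = a_i*q_{i-1} + q_{i-2} with p_{-2}=0, p_{-1}=1, q_{-2}=1, q_{-1}=0:
  i=0: a_0=11, p_0 = 11*1 + 0 = 11, q_0 = 11*0 + 1 = 1.
  i=1: a_1=8, p_1 = 8*11 + 1 = 89, q_1 = 8*1 + 0 = 8.
  i=2: a_2=12, p_2 = 12*89 + 11 = 1079, q_2 = 12*8 + 1 = 97.
  i=3: a_3=1, p_3 = 1*1079 + 89 = 1168, q_3 = 1*97 + 8 = 105.
  i=4: a_4=3, p_4 = 3*1168 + 1079 = 4583, q_4 = 3*105 + 97 = 412.
  i=5: a_5=2, p_5 = 2*4583 + 1168 = 10334, q_5 = 2*412 + 105 = 929.
  i=6: a_6=10, p_6 = 10*10334 + 4583 = 107923, q_6 = 10*929 + 412 = 9702.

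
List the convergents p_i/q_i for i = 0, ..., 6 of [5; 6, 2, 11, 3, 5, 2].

Using the convergent recurrence p_i = a_i*p_{i-1} + p_{i-2}, q_i = a_i*q_{i-1} + q_{i-2} with p_{-2}=0, p_{-1}=1, q_{-2}=1, q_{-1}=0:
  i=0: a_0=5, p_0 = 5*1 + 0 = 5, q_0 = 5*0 + 1 = 1.
  i=1: a_1=6, p_1 = 6*5 + 1 = 31, q_1 = 6*1 + 0 = 6.
  i=2: a_2=2, p_2 = 2*31 + 5 = 67, q_2 = 2*6 + 1 = 13.
  i=3: a_3=11, p_3 = 11*67 + 31 = 768, q_3 = 11*13 + 6 = 149.
  i=4: a_4=3, p_4 = 3*768 + 67 = 2371, q_4 = 3*149 + 13 = 460.
  i=5: a_5=5, p_5 = 5*2371 + 768 = 12623, q_5 = 5*460 + 149 = 2449.
  i=6: a_6=2, p_6 = 2*12623 + 2371 = 27617, q_6 = 2*2449 + 460 = 5358.

5/1, 31/6, 67/13, 768/149, 2371/460, 12623/2449, 27617/5358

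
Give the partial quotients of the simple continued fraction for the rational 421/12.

[35; 12]

Run the Euclidean algorithm on 421 and 12; the successive quotients are the partial quotients a_0, a_1, ... (each step inverts the fractional part left over by the previous one):
  421 = 35*12 + 1, so a_0 = 35.
  12 = 12*1 + 0, so a_1 = 12.
The remainder reaches 0 after 2 divisions, so the expansion has 2 partial quotients, read off in order.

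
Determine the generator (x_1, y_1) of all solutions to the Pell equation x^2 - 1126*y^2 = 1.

First expand sqrt(1126) as a continued fraction. With x_i = (sqrt(1126) + m_i)/d_i and (m_0, d_0) = (0, 1): a_0 = floor(sqrt(1126)) = 33, since 33^2 = 1089 <= 1126 < 1156 = 34^2.
Iterate m_{i+1} = d_i*a_i - m_i, d_{i+1} = (1126 - m_{i+1}^2)/d_i, a_{i+1} = floor((a_0 + m_{i+1})/d_{i+1}):
  m_1 = 1*33 - 0 = 33, d_1 = (1126 - 33^2)/1 = 37/1 = 37, a_1 = floor((33 + 33)/37) = 1.
  m_2 = 37*1 - 33 = 4, d_2 = (1126 - 4^2)/37 = 1110/37 = 30, a_2 = floor((33 + 4)/30) = 1.
  m_3 = 30*1 - 4 = 26, d_3 = (1126 - 26^2)/30 = 450/30 = 15, a_3 = floor((33 + 26)/15) = 3.
  m_4 = 15*3 - 26 = 19, d_4 = (1126 - 19^2)/15 = 765/15 = 51, a_4 = floor((33 + 19)/51) = 1.
  m_5 = 51*1 - 19 = 32, d_5 = (1126 - 32^2)/51 = 102/51 = 2, a_5 = floor((33 + 32)/2) = 32.
  m_6 = 2*32 - 32 = 32, d_6 = (1126 - 32^2)/2 = 102/2 = 51, a_6 = floor((33 + 32)/51) = 1.
  m_7 = 51*1 - 32 = 19, d_7 = (1126 - 19^2)/51 = 765/51 = 15, a_7 = floor((33 + 19)/15) = 3.
  m_8 = 15*3 - 19 = 26, d_8 = (1126 - 26^2)/15 = 450/15 = 30, a_8 = floor((33 + 26)/30) = 1.
  m_9 = 30*1 - 26 = 4, d_9 = (1126 - 4^2)/30 = 1110/30 = 37, a_9 = floor((33 + 4)/37) = 1.
  m_10 = 37*1 - 4 = 33, d_10 = (1126 - 33^2)/37 = 37/37 = 1, a_10 = floor((33 + 33)/1) = 66.
  m_11 = 1*66 - 33 = 33, d_11 = (1126 - 33^2)/1 = 37/1 = 37: (m_11, d_11) = (m_1, d_1) = (33, 37), so from here the quotients repeat a_1, ..., a_10; the period length is 10.
So sqrt(1126) = [33; (1, 1, 3, 1, 32, 1, 3, 1, 1, 66)] with period length k = 10.
k is even, so the fundamental solution of x^2 - 1126y^2 = 1 is (p_{k-1}, q_{k-1}) = (p_9, q_9); compute convergents through index 9.
Convergents (p_i = a_i*p_{i-1} + p_{i-2}, q_i = a_i*q_{i-1} + q_{i-2} with p_{-2}=0, p_{-1}=1, q_{-2}=1, q_{-1}=0):
  i=0: a_0=33, p_0 = 33*1 + 0 = 33, q_0 = 33*0 + 1 = 1.
  i=1: a_1=1, p_1 = 1*33 + 1 = 34, q_1 = 1*1 + 0 = 1.
  i=2: a_2=1, p_2 = 1*34 + 33 = 67, q_2 = 1*1 + 1 = 2.
  i=3: a_3=3, p_3 = 3*67 + 34 = 235, q_3 = 3*2 + 1 = 7.
  i=4: a_4=1, p_4 = 1*235 + 67 = 302, q_4 = 1*7 + 2 = 9.
  i=5: a_5=32, p_5 = 32*302 + 235 = 9899, q_5 = 32*9 + 7 = 295.
  i=6: a_6=1, p_6 = 1*9899 + 302 = 10201, q_6 = 1*295 + 9 = 304.
  i=7: a_7=3, p_7 = 3*10201 + 9899 = 40502, q_7 = 3*304 + 295 = 1207.
  i=8: a_8=1, p_8 = 1*40502 + 10201 = 50703, q_8 = 1*1207 + 304 = 1511.
  i=9: a_9=1, p_9 = 1*50703 + 40502 = 91205, q_9 = 1*1511 + 1207 = 2718.
Check: 91205^2 - 1126*2718^2 = 8318352025 - 8318352024 = 1, so (x, y) = (91205, 2718) solves the equation, and by the theorem it is the least positive solution.

(x, y) = (91205, 2718)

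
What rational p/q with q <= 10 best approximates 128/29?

22/5

Expand x = 128/29 as a continued fraction with the Euclidean algorithm:
  128 = 4*29 + 12, so a_0 = 4.
  29 = 2*12 + 5, so a_1 = 2.
  12 = 2*5 + 2, so a_2 = 2.
  5 = 2*2 + 1, so a_3 = 2.
  2 = 2*1 + 0, so a_4 = 2.
so x = [4; 2, 2, 2, 2].
Convergents (p_i = a_i*p_{i-1} + p_{i-2}, q_i = a_i*q_{i-1} + q_{i-2} with p_{-2}=0, p_{-1}=1, q_{-2}=1, q_{-1}=0), until the denominator exceeds 10:
  i=0: a_0=4, p_0 = 4*1 + 0 = 4, q_0 = 4*0 + 1 = 1.
  i=1: a_1=2, p_1 = 2*4 + 1 = 9, q_1 = 2*1 + 0 = 2.
  i=2: a_2=2, p_2 = 2*9 + 4 = 22, q_2 = 2*2 + 1 = 5.
  i=3: a_3=2, p_3 = 2*22 + 9 = 53, q_3 = 2*5 + 2 = 12.
q_3 = 12 > 10, so the last convergent with denominator <= 10 is p_2/q_2 = 22/5.
The closest fraction with denominator <= 10 is either p_2/q_2 or the intermediate fraction (k*p_2 + p_1)/(k*q_2 + q_1) with the largest k >= 1 whose denominator stays <= 10; these approach x as k grows, and every other convergent or intermediate fraction in range is farther away.
Largest k: floor((10 - q_1)/q_2) = floor((10 - 2)/5) = 1.
That gives (1*22 + 9)/(1*5 + 2) = 31/7.
Compare the errors: |x - 22/5| = |128*5 - 22*29|/(29*5) = 2/145, and |x - 31/7| = |128*7 - 31*29|/(29*7) = 3/203.
Cross-multiplying, 2*203 = 406 < 435 = 3*145, so 2/145 is smaller: the convergent 22/5 is closer to x than 31/7.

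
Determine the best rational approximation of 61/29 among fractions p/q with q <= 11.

Expand x = 61/29 as a continued fraction with the Euclidean algorithm:
  61 = 2*29 + 3, so a_0 = 2.
  29 = 9*3 + 2, so a_1 = 9.
  3 = 1*2 + 1, so a_2 = 1.
  2 = 2*1 + 0, so a_3 = 2.
so x = [2; 9, 1, 2].
Convergents (p_i = a_i*p_{i-1} + p_{i-2}, q_i = a_i*q_{i-1} + q_{i-2} with p_{-2}=0, p_{-1}=1, q_{-2}=1, q_{-1}=0), until the denominator exceeds 11:
  i=0: a_0=2, p_0 = 2*1 + 0 = 2, q_0 = 2*0 + 1 = 1.
  i=1: a_1=9, p_1 = 9*2 + 1 = 19, q_1 = 9*1 + 0 = 9.
  i=2: a_2=1, p_2 = 1*19 + 2 = 21, q_2 = 1*9 + 1 = 10.
  i=3: a_3=2, p_3 = 2*21 + 19 = 61, q_3 = 2*10 + 9 = 29.
q_3 = 29 > 11, so the last convergent with denominator <= 11 is p_2/q_2 = 21/10.
The closest fraction with denominator <= 11 is either p_2/q_2 or the intermediate fraction (k*p_2 + p_1)/(k*q_2 + q_1) with the largest k >= 1 whose denominator stays <= 11; these approach x as k grows, and every other convergent or intermediate fraction in range is farther away.
Largest k: floor((11 - q_1)/q_2) = floor((11 - 9)/10) = 0.
Since k = 0, no intermediate fraction beyond p_2/q_2 has denominator <= 11, so the convergent 21/10 is the closest (its error is |61*10 - 21*29|/(29*10) = 1/290).

21/10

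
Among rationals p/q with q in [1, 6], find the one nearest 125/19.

33/5

Expand x = 125/19 as a continued fraction with the Euclidean algorithm:
  125 = 6*19 + 11, so a_0 = 6.
  19 = 1*11 + 8, so a_1 = 1.
  11 = 1*8 + 3, so a_2 = 1.
  8 = 2*3 + 2, so a_3 = 2.
  3 = 1*2 + 1, so a_4 = 1.
  2 = 2*1 + 0, so a_5 = 2.
so x = [6; 1, 1, 2, 1, 2].
Convergents (p_i = a_i*p_{i-1} + p_{i-2}, q_i = a_i*q_{i-1} + q_{i-2} with p_{-2}=0, p_{-1}=1, q_{-2}=1, q_{-1}=0), until the denominator exceeds 6:
  i=0: a_0=6, p_0 = 6*1 + 0 = 6, q_0 = 6*0 + 1 = 1.
  i=1: a_1=1, p_1 = 1*6 + 1 = 7, q_1 = 1*1 + 0 = 1.
  i=2: a_2=1, p_2 = 1*7 + 6 = 13, q_2 = 1*1 + 1 = 2.
  i=3: a_3=2, p_3 = 2*13 + 7 = 33, q_3 = 2*2 + 1 = 5.
  i=4: a_4=1, p_4 = 1*33 + 13 = 46, q_4 = 1*5 + 2 = 7.
q_4 = 7 > 6, so the last convergent with denominator <= 6 is p_3/q_3 = 33/5.
The closest fraction with denominator <= 6 is either p_3/q_3 or the intermediate fraction (k*p_3 + p_2)/(k*q_3 + q_2) with the largest k >= 1 whose denominator stays <= 6; these approach x as k grows, and every other convergent or intermediate fraction in range is farther away.
Largest k: floor((6 - q_2)/q_3) = floor((6 - 2)/5) = 0.
Since k = 0, no intermediate fraction beyond p_3/q_3 has denominator <= 6, so the convergent 33/5 is the closest (its error is |125*5 - 33*19|/(19*5) = 2/95).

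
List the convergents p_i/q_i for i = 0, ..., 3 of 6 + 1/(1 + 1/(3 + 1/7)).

6/1, 7/1, 27/4, 196/29

Using the convergent recurrence p_i = a_i*p_{i-1} + p_{i-2}, q_i = a_i*q_{i-1} + q_{i-2} with p_{-2}=0, p_{-1}=1, q_{-2}=1, q_{-1}=0:
  i=0: a_0=6, p_0 = 6*1 + 0 = 6, q_0 = 6*0 + 1 = 1.
  i=1: a_1=1, p_1 = 1*6 + 1 = 7, q_1 = 1*1 + 0 = 1.
  i=2: a_2=3, p_2 = 3*7 + 6 = 27, q_2 = 3*1 + 1 = 4.
  i=3: a_3=7, p_3 = 7*27 + 7 = 196, q_3 = 7*4 + 1 = 29.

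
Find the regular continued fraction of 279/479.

Run the Euclidean algorithm on 279 and 479; the successive quotients are the partial quotients a_0, a_1, ... (each step inverts the fractional part left over by the previous one):
  279 = 0*479 + 279, so a_0 = 0.
  479 = 1*279 + 200, so a_1 = 1.
  279 = 1*200 + 79, so a_2 = 1.
  200 = 2*79 + 42, so a_3 = 2.
  79 = 1*42 + 37, so a_4 = 1.
  42 = 1*37 + 5, so a_5 = 1.
  37 = 7*5 + 2, so a_6 = 7.
  5 = 2*2 + 1, so a_7 = 2.
  2 = 2*1 + 0, so a_8 = 2.
The remainder reaches 0 after 9 divisions, so the expansion has 9 partial quotients, read off in order.

[0; 1, 1, 2, 1, 1, 7, 2, 2]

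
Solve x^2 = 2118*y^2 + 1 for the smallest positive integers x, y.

(x, y) = (2117, 46)

First expand sqrt(2118) as a continued fraction. With x_i = (sqrt(2118) + m_i)/d_i and (m_0, d_0) = (0, 1): a_0 = floor(sqrt(2118)) = 46, since 46^2 = 2116 <= 2118 < 2209 = 47^2.
Iterate m_{i+1} = d_i*a_i - m_i, d_{i+1} = (2118 - m_{i+1}^2)/d_i, a_{i+1} = floor((a_0 + m_{i+1})/d_{i+1}):
  m_1 = 1*46 - 0 = 46, d_1 = (2118 - 46^2)/1 = 2/1 = 2, a_1 = floor((46 + 46)/2) = 46.
  m_2 = 2*46 - 46 = 46, d_2 = (2118 - 46^2)/2 = 2/2 = 1, a_2 = floor((46 + 46)/1) = 92.
  m_3 = 1*92 - 46 = 46, d_3 = (2118 - 46^2)/1 = 2/1 = 2: (m_3, d_3) = (m_1, d_1) = (46, 2), so from here the quotients repeat a_1, a_2; the period length is 2.
So sqrt(2118) = [46; (46, 92)] with period length k = 2.
k is even, so the fundamental solution of x^2 - 2118y^2 = 1 is (p_{k-1}, q_{k-1}) = (p_1, q_1); compute convergents through index 1.
Convergents (p_i = a_i*p_{i-1} + p_{i-2}, q_i = a_i*q_{i-1} + q_{i-2} with p_{-2}=0, p_{-1}=1, q_{-2}=1, q_{-1}=0):
  i=0: a_0=46, p_0 = 46*1 + 0 = 46, q_0 = 46*0 + 1 = 1.
  i=1: a_1=46, p_1 = 46*46 + 1 = 2117, q_1 = 46*1 + 0 = 46.
Check: 2117^2 - 2118*46^2 = 4481689 - 4481688 = 1, so (x, y) = (2117, 46) solves the equation, and by the theorem it is the least positive solution.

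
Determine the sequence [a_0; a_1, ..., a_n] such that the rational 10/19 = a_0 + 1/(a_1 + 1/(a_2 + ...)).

[0; 1, 1, 9]

Run the Euclidean algorithm on 10 and 19; the successive quotients are the partial quotients a_0, a_1, ... (each step inverts the fractional part left over by the previous one):
  10 = 0*19 + 10, so a_0 = 0.
  19 = 1*10 + 9, so a_1 = 1.
  10 = 1*9 + 1, so a_2 = 1.
  9 = 9*1 + 0, so a_3 = 9.
The remainder reaches 0 after 4 divisions, so the expansion has 4 partial quotients, read off in order.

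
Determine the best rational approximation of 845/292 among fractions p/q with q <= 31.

55/19

Expand x = 845/292 as a continued fraction with the Euclidean algorithm:
  845 = 2*292 + 261, so a_0 = 2.
  292 = 1*261 + 31, so a_1 = 1.
  261 = 8*31 + 13, so a_2 = 8.
  31 = 2*13 + 5, so a_3 = 2.
  13 = 2*5 + 3, so a_4 = 2.
  5 = 1*3 + 2, so a_5 = 1.
  3 = 1*2 + 1, so a_6 = 1.
  2 = 2*1 + 0, so a_7 = 2.
so x = [2; 1, 8, 2, 2, 1, 1, 2].
Convergents (p_i = a_i*p_{i-1} + p_{i-2}, q_i = a_i*q_{i-1} + q_{i-2} with p_{-2}=0, p_{-1}=1, q_{-2}=1, q_{-1}=0), until the denominator exceeds 31:
  i=0: a_0=2, p_0 = 2*1 + 0 = 2, q_0 = 2*0 + 1 = 1.
  i=1: a_1=1, p_1 = 1*2 + 1 = 3, q_1 = 1*1 + 0 = 1.
  i=2: a_2=8, p_2 = 8*3 + 2 = 26, q_2 = 8*1 + 1 = 9.
  i=3: a_3=2, p_3 = 2*26 + 3 = 55, q_3 = 2*9 + 1 = 19.
  i=4: a_4=2, p_4 = 2*55 + 26 = 136, q_4 = 2*19 + 9 = 47.
q_4 = 47 > 31, so the last convergent with denominator <= 31 is p_3/q_3 = 55/19.
The closest fraction with denominator <= 31 is either p_3/q_3 or the intermediate fraction (k*p_3 + p_2)/(k*q_3 + q_2) with the largest k >= 1 whose denominator stays <= 31; these approach x as k grows, and every other convergent or intermediate fraction in range is farther away.
Largest k: floor((31 - q_2)/q_3) = floor((31 - 9)/19) = 1.
That gives (1*55 + 26)/(1*19 + 9) = 81/28.
Compare the errors: |x - 55/19| = |845*19 - 55*292|/(292*19) = 5/5548, and |x - 81/28| = |845*28 - 81*292|/(292*28) = 8/8176.
Cross-multiplying, 5*8176 = 40880 < 44384 = 8*5548, so 5/5548 is smaller: the convergent 55/19 is closer to x than 81/28.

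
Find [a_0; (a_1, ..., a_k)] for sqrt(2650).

[51; (2, 10, 1, 16, 4, 16, 1, 10, 2, 102)]

Write x_i = (sqrt(2650) + m_i)/d_i with (m_0, d_0) = (0, 1). a_0 = floor(sqrt(2650)) = 51, since 51^2 = 2601 <= 2650 < 2704 = 52^2.
Iterate m_{i+1} = d_i*a_i - m_i, d_{i+1} = (2650 - m_{i+1}^2)/d_i, a_{i+1} = floor((a_0 + m_{i+1})/d_{i+1}):
  m_1 = 1*51 - 0 = 51, d_1 = (2650 - 51^2)/1 = 49/1 = 49, a_1 = floor((51 + 51)/49) = 2.
  m_2 = 49*2 - 51 = 47, d_2 = (2650 - 47^2)/49 = 441/49 = 9, a_2 = floor((51 + 47)/9) = 10.
  m_3 = 9*10 - 47 = 43, d_3 = (2650 - 43^2)/9 = 801/9 = 89, a_3 = floor((51 + 43)/89) = 1.
  m_4 = 89*1 - 43 = 46, d_4 = (2650 - 46^2)/89 = 534/89 = 6, a_4 = floor((51 + 46)/6) = 16.
  m_5 = 6*16 - 46 = 50, d_5 = (2650 - 50^2)/6 = 150/6 = 25, a_5 = floor((51 + 50)/25) = 4.
  m_6 = 25*4 - 50 = 50, d_6 = (2650 - 50^2)/25 = 150/25 = 6, a_6 = floor((51 + 50)/6) = 16.
  m_7 = 6*16 - 50 = 46, d_7 = (2650 - 46^2)/6 = 534/6 = 89, a_7 = floor((51 + 46)/89) = 1.
  m_8 = 89*1 - 46 = 43, d_8 = (2650 - 43^2)/89 = 801/89 = 9, a_8 = floor((51 + 43)/9) = 10.
  m_9 = 9*10 - 43 = 47, d_9 = (2650 - 47^2)/9 = 441/9 = 49, a_9 = floor((51 + 47)/49) = 2.
  m_10 = 49*2 - 47 = 51, d_10 = (2650 - 51^2)/49 = 49/49 = 1, a_10 = floor((51 + 51)/1) = 102.
  m_11 = 1*102 - 51 = 51, d_11 = (2650 - 51^2)/1 = 49/1 = 49: (m_11, d_11) = (m_1, d_1) = (51, 49), so from here the quotients repeat a_1, ..., a_10; the period length is 10.
Hence the expansion of sqrt(2650) is a_0 = 51 followed by the repeating block 2, 10, 1, 16, 4, 16, 1, 10, 2, 102 (period 10).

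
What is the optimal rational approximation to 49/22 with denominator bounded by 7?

9/4

Expand x = 49/22 as a continued fraction with the Euclidean algorithm:
  49 = 2*22 + 5, so a_0 = 2.
  22 = 4*5 + 2, so a_1 = 4.
  5 = 2*2 + 1, so a_2 = 2.
  2 = 2*1 + 0, so a_3 = 2.
so x = [2; 4, 2, 2].
Convergents (p_i = a_i*p_{i-1} + p_{i-2}, q_i = a_i*q_{i-1} + q_{i-2} with p_{-2}=0, p_{-1}=1, q_{-2}=1, q_{-1}=0), until the denominator exceeds 7:
  i=0: a_0=2, p_0 = 2*1 + 0 = 2, q_0 = 2*0 + 1 = 1.
  i=1: a_1=4, p_1 = 4*2 + 1 = 9, q_1 = 4*1 + 0 = 4.
  i=2: a_2=2, p_2 = 2*9 + 2 = 20, q_2 = 2*4 + 1 = 9.
q_2 = 9 > 7, so the last convergent with denominator <= 7 is p_1/q_1 = 9/4.
The closest fraction with denominator <= 7 is either p_1/q_1 or the intermediate fraction (k*p_1 + p_0)/(k*q_1 + q_0) with the largest k >= 1 whose denominator stays <= 7; these approach x as k grows, and every other convergent or intermediate fraction in range is farther away.
Largest k: floor((7 - q_0)/q_1) = floor((7 - 1)/4) = 1.
That gives (1*9 + 2)/(1*4 + 1) = 11/5.
Compare the errors: |x - 9/4| = |49*4 - 9*22|/(22*4) = 2/88, and |x - 11/5| = |49*5 - 11*22|/(22*5) = 3/110.
Cross-multiplying, 2*110 = 220 < 264 = 3*88, so 2/88 is smaller: the convergent 9/4 is closer to x than 11/5.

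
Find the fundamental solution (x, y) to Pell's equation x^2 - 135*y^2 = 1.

First expand sqrt(135) as a continued fraction. With x_i = (sqrt(135) + m_i)/d_i and (m_0, d_0) = (0, 1): a_0 = floor(sqrt(135)) = 11, since 11^2 = 121 <= 135 < 144 = 12^2.
Iterate m_{i+1} = d_i*a_i - m_i, d_{i+1} = (135 - m_{i+1}^2)/d_i, a_{i+1} = floor((a_0 + m_{i+1})/d_{i+1}):
  m_1 = 1*11 - 0 = 11, d_1 = (135 - 11^2)/1 = 14/1 = 14, a_1 = floor((11 + 11)/14) = 1.
  m_2 = 14*1 - 11 = 3, d_2 = (135 - 3^2)/14 = 126/14 = 9, a_2 = floor((11 + 3)/9) = 1.
  m_3 = 9*1 - 3 = 6, d_3 = (135 - 6^2)/9 = 99/9 = 11, a_3 = floor((11 + 6)/11) = 1.
  m_4 = 11*1 - 6 = 5, d_4 = (135 - 5^2)/11 = 110/11 = 10, a_4 = floor((11 + 5)/10) = 1.
  m_5 = 10*1 - 5 = 5, d_5 = (135 - 5^2)/10 = 110/10 = 11, a_5 = floor((11 + 5)/11) = 1.
  m_6 = 11*1 - 5 = 6, d_6 = (135 - 6^2)/11 = 99/11 = 9, a_6 = floor((11 + 6)/9) = 1.
  m_7 = 9*1 - 6 = 3, d_7 = (135 - 3^2)/9 = 126/9 = 14, a_7 = floor((11 + 3)/14) = 1.
  m_8 = 14*1 - 3 = 11, d_8 = (135 - 11^2)/14 = 14/14 = 1, a_8 = floor((11 + 11)/1) = 22.
  m_9 = 1*22 - 11 = 11, d_9 = (135 - 11^2)/1 = 14/1 = 14: (m_9, d_9) = (m_1, d_1) = (11, 14), so from here the quotients repeat a_1, ..., a_8; the period length is 8.
So sqrt(135) = [11; (1, 1, 1, 1, 1, 1, 1, 22)] with period length k = 8.
k is even, so the fundamental solution of x^2 - 135y^2 = 1 is (p_{k-1}, q_{k-1}) = (p_7, q_7); compute convergents through index 7.
Convergents (p_i = a_i*p_{i-1} + p_{i-2}, q_i = a_i*q_{i-1} + q_{i-2} with p_{-2}=0, p_{-1}=1, q_{-2}=1, q_{-1}=0):
  i=0: a_0=11, p_0 = 11*1 + 0 = 11, q_0 = 11*0 + 1 = 1.
  i=1: a_1=1, p_1 = 1*11 + 1 = 12, q_1 = 1*1 + 0 = 1.
  i=2: a_2=1, p_2 = 1*12 + 11 = 23, q_2 = 1*1 + 1 = 2.
  i=3: a_3=1, p_3 = 1*23 + 12 = 35, q_3 = 1*2 + 1 = 3.
  i=4: a_4=1, p_4 = 1*35 + 23 = 58, q_4 = 1*3 + 2 = 5.
  i=5: a_5=1, p_5 = 1*58 + 35 = 93, q_5 = 1*5 + 3 = 8.
  i=6: a_6=1, p_6 = 1*93 + 58 = 151, q_6 = 1*8 + 5 = 13.
  i=7: a_7=1, p_7 = 1*151 + 93 = 244, q_7 = 1*13 + 8 = 21.
Check: 244^2 - 135*21^2 = 59536 - 59535 = 1, so (x, y) = (244, 21) solves the equation, and by the theorem it is the least positive solution.

(x, y) = (244, 21)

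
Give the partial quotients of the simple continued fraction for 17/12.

[1; 2, 2, 2]

Run the Euclidean algorithm on 17 and 12; the successive quotients are the partial quotients a_0, a_1, ... (each step inverts the fractional part left over by the previous one):
  17 = 1*12 + 5, so a_0 = 1.
  12 = 2*5 + 2, so a_1 = 2.
  5 = 2*2 + 1, so a_2 = 2.
  2 = 2*1 + 0, so a_3 = 2.
The remainder reaches 0 after 4 divisions, so the expansion has 4 partial quotients, read off in order.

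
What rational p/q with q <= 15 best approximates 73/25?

Expand x = 73/25 as a continued fraction with the Euclidean algorithm:
  73 = 2*25 + 23, so a_0 = 2.
  25 = 1*23 + 2, so a_1 = 1.
  23 = 11*2 + 1, so a_2 = 11.
  2 = 2*1 + 0, so a_3 = 2.
so x = [2; 1, 11, 2].
Convergents (p_i = a_i*p_{i-1} + p_{i-2}, q_i = a_i*q_{i-1} + q_{i-2} with p_{-2}=0, p_{-1}=1, q_{-2}=1, q_{-1}=0), until the denominator exceeds 15:
  i=0: a_0=2, p_0 = 2*1 + 0 = 2, q_0 = 2*0 + 1 = 1.
  i=1: a_1=1, p_1 = 1*2 + 1 = 3, q_1 = 1*1 + 0 = 1.
  i=2: a_2=11, p_2 = 11*3 + 2 = 35, q_2 = 11*1 + 1 = 12.
  i=3: a_3=2, p_3 = 2*35 + 3 = 73, q_3 = 2*12 + 1 = 25.
q_3 = 25 > 15, so the last convergent with denominator <= 15 is p_2/q_2 = 35/12.
The closest fraction with denominator <= 15 is either p_2/q_2 or the intermediate fraction (k*p_2 + p_1)/(k*q_2 + q_1) with the largest k >= 1 whose denominator stays <= 15; these approach x as k grows, and every other convergent or intermediate fraction in range is farther away.
Largest k: floor((15 - q_1)/q_2) = floor((15 - 1)/12) = 1.
That gives (1*35 + 3)/(1*12 + 1) = 38/13.
Compare the errors: |x - 35/12| = |73*12 - 35*25|/(25*12) = 1/300, and |x - 38/13| = |73*13 - 38*25|/(25*13) = 1/325.
Cross-multiplying, 1*300 = 300 < 325 = 1*325, so 1/325 is smaller: the intermediate fraction 38/13 is closer to x than 35/12.

38/13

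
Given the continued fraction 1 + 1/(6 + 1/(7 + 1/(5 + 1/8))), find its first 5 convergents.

Using the convergent recurrence p_i = a_i*p_{i-1} + p_{i-2}, q_i = a_i*q_{i-1} + q_{i-2} with p_{-2}=0, p_{-1}=1, q_{-2}=1, q_{-1}=0:
  i=0: a_0=1, p_0 = 1*1 + 0 = 1, q_0 = 1*0 + 1 = 1.
  i=1: a_1=6, p_1 = 6*1 + 1 = 7, q_1 = 6*1 + 0 = 6.
  i=2: a_2=7, p_2 = 7*7 + 1 = 50, q_2 = 7*6 + 1 = 43.
  i=3: a_3=5, p_3 = 5*50 + 7 = 257, q_3 = 5*43 + 6 = 221.
  i=4: a_4=8, p_4 = 8*257 + 50 = 2106, q_4 = 8*221 + 43 = 1811.

1/1, 7/6, 50/43, 257/221, 2106/1811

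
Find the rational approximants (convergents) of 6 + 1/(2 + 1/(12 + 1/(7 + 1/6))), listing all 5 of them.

Using the convergent recurrence p_i = a_i*p_{i-1} + p_{i-2}, q_i = a_i*q_{i-1} + q_{i-2} with p_{-2}=0, p_{-1}=1, q_{-2}=1, q_{-1}=0:
  i=0: a_0=6, p_0 = 6*1 + 0 = 6, q_0 = 6*0 + 1 = 1.
  i=1: a_1=2, p_1 = 2*6 + 1 = 13, q_1 = 2*1 + 0 = 2.
  i=2: a_2=12, p_2 = 12*13 + 6 = 162, q_2 = 12*2 + 1 = 25.
  i=3: a_3=7, p_3 = 7*162 + 13 = 1147, q_3 = 7*25 + 2 = 177.
  i=4: a_4=6, p_4 = 6*1147 + 162 = 7044, q_4 = 6*177 + 25 = 1087.

6/1, 13/2, 162/25, 1147/177, 7044/1087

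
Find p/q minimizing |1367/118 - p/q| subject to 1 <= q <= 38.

Expand x = 1367/118 as a continued fraction with the Euclidean algorithm:
  1367 = 11*118 + 69, so a_0 = 11.
  118 = 1*69 + 49, so a_1 = 1.
  69 = 1*49 + 20, so a_2 = 1.
  49 = 2*20 + 9, so a_3 = 2.
  20 = 2*9 + 2, so a_4 = 2.
  9 = 4*2 + 1, so a_5 = 4.
  2 = 2*1 + 0, so a_6 = 2.
so x = [11; 1, 1, 2, 2, 4, 2].
Convergents (p_i = a_i*p_{i-1} + p_{i-2}, q_i = a_i*q_{i-1} + q_{i-2} with p_{-2}=0, p_{-1}=1, q_{-2}=1, q_{-1}=0), until the denominator exceeds 38:
  i=0: a_0=11, p_0 = 11*1 + 0 = 11, q_0 = 11*0 + 1 = 1.
  i=1: a_1=1, p_1 = 1*11 + 1 = 12, q_1 = 1*1 + 0 = 1.
  i=2: a_2=1, p_2 = 1*12 + 11 = 23, q_2 = 1*1 + 1 = 2.
  i=3: a_3=2, p_3 = 2*23 + 12 = 58, q_3 = 2*2 + 1 = 5.
  i=4: a_4=2, p_4 = 2*58 + 23 = 139, q_4 = 2*5 + 2 = 12.
  i=5: a_5=4, p_5 = 4*139 + 58 = 614, q_5 = 4*12 + 5 = 53.
q_5 = 53 > 38, so the last convergent with denominator <= 38 is p_4/q_4 = 139/12.
The closest fraction with denominator <= 38 is either p_4/q_4 or the intermediate fraction (k*p_4 + p_3)/(k*q_4 + q_3) with the largest k >= 1 whose denominator stays <= 38; these approach x as k grows, and every other convergent or intermediate fraction in range is farther away.
Largest k: floor((38 - q_3)/q_4) = floor((38 - 5)/12) = 2.
That gives (2*139 + 58)/(2*12 + 5) = 336/29.
Compare the errors: |x - 139/12| = |1367*12 - 139*118|/(118*12) = 2/1416, and |x - 336/29| = |1367*29 - 336*118|/(118*29) = 5/3422.
Cross-multiplying, 2*3422 = 6844 < 7080 = 5*1416, so 2/1416 is smaller: the convergent 139/12 is closer to x than 336/29.

139/12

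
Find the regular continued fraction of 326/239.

[1; 2, 1, 2, 1, 21]

Run the Euclidean algorithm on 326 and 239; the successive quotients are the partial quotients a_0, a_1, ... (each step inverts the fractional part left over by the previous one):
  326 = 1*239 + 87, so a_0 = 1.
  239 = 2*87 + 65, so a_1 = 2.
  87 = 1*65 + 22, so a_2 = 1.
  65 = 2*22 + 21, so a_3 = 2.
  22 = 1*21 + 1, so a_4 = 1.
  21 = 21*1 + 0, so a_5 = 21.
The remainder reaches 0 after 6 divisions, so the expansion has 6 partial quotients, read off in order.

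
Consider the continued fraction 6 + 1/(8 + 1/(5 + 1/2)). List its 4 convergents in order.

6/1, 49/8, 251/41, 551/90

Using the convergent recurrence p_i = a_i*p_{i-1} + p_{i-2}, q_i = a_i*q_{i-1} + q_{i-2} with p_{-2}=0, p_{-1}=1, q_{-2}=1, q_{-1}=0:
  i=0: a_0=6, p_0 = 6*1 + 0 = 6, q_0 = 6*0 + 1 = 1.
  i=1: a_1=8, p_1 = 8*6 + 1 = 49, q_1 = 8*1 + 0 = 8.
  i=2: a_2=5, p_2 = 5*49 + 6 = 251, q_2 = 5*8 + 1 = 41.
  i=3: a_3=2, p_3 = 2*251 + 49 = 551, q_3 = 2*41 + 8 = 90.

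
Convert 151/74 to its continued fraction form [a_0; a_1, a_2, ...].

Run the Euclidean algorithm on 151 and 74; the successive quotients are the partial quotients a_0, a_1, ... (each step inverts the fractional part left over by the previous one):
  151 = 2*74 + 3, so a_0 = 2.
  74 = 24*3 + 2, so a_1 = 24.
  3 = 1*2 + 1, so a_2 = 1.
  2 = 2*1 + 0, so a_3 = 2.
The remainder reaches 0 after 4 divisions, so the expansion has 4 partial quotients, read off in order.

[2; 24, 1, 2]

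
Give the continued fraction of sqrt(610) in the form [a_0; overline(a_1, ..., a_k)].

Write x_i = (sqrt(610) + m_i)/d_i with (m_0, d_0) = (0, 1). a_0 = floor(sqrt(610)) = 24, since 24^2 = 576 <= 610 < 625 = 25^2.
Iterate m_{i+1} = d_i*a_i - m_i, d_{i+1} = (610 - m_{i+1}^2)/d_i, a_{i+1} = floor((a_0 + m_{i+1})/d_{i+1}):
  m_1 = 1*24 - 0 = 24, d_1 = (610 - 24^2)/1 = 34/1 = 34, a_1 = floor((24 + 24)/34) = 1.
  m_2 = 34*1 - 24 = 10, d_2 = (610 - 10^2)/34 = 510/34 = 15, a_2 = floor((24 + 10)/15) = 2.
  m_3 = 15*2 - 10 = 20, d_3 = (610 - 20^2)/15 = 210/15 = 14, a_3 = floor((24 + 20)/14) = 3.
  m_4 = 14*3 - 20 = 22, d_4 = (610 - 22^2)/14 = 126/14 = 9, a_4 = floor((24 + 22)/9) = 5.
  m_5 = 9*5 - 22 = 23, d_5 = (610 - 23^2)/9 = 81/9 = 9, a_5 = floor((24 + 23)/9) = 5.
  m_6 = 9*5 - 23 = 22, d_6 = (610 - 22^2)/9 = 126/9 = 14, a_6 = floor((24 + 22)/14) = 3.
  m_7 = 14*3 - 22 = 20, d_7 = (610 - 20^2)/14 = 210/14 = 15, a_7 = floor((24 + 20)/15) = 2.
  m_8 = 15*2 - 20 = 10, d_8 = (610 - 10^2)/15 = 510/15 = 34, a_8 = floor((24 + 10)/34) = 1.
  m_9 = 34*1 - 10 = 24, d_9 = (610 - 24^2)/34 = 34/34 = 1, a_9 = floor((24 + 24)/1) = 48.
  m_10 = 1*48 - 24 = 24, d_10 = (610 - 24^2)/1 = 34/1 = 34: (m_10, d_10) = (m_1, d_1) = (24, 34), so from here the quotients repeat a_1, ..., a_9; the period length is 9.
Hence the expansion of sqrt(610) is a_0 = 24 followed by the repeating block 1, 2, 3, 5, 5, 3, 2, 1, 48 (period 9).

[24; overline(1, 2, 3, 5, 5, 3, 2, 1, 48)]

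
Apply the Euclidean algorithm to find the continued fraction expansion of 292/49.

Run the Euclidean algorithm on 292 and 49; the successive quotients are the partial quotients a_0, a_1, ... (each step inverts the fractional part left over by the previous one):
  292 = 5*49 + 47, so a_0 = 5.
  49 = 1*47 + 2, so a_1 = 1.
  47 = 23*2 + 1, so a_2 = 23.
  2 = 2*1 + 0, so a_3 = 2.
The remainder reaches 0 after 4 divisions, so the expansion has 4 partial quotients, read off in order.

[5; 1, 23, 2]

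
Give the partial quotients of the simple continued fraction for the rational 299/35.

Run the Euclidean algorithm on 299 and 35; the successive quotients are the partial quotients a_0, a_1, ... (each step inverts the fractional part left over by the previous one):
  299 = 8*35 + 19, so a_0 = 8.
  35 = 1*19 + 16, so a_1 = 1.
  19 = 1*16 + 3, so a_2 = 1.
  16 = 5*3 + 1, so a_3 = 5.
  3 = 3*1 + 0, so a_4 = 3.
The remainder reaches 0 after 5 divisions, so the expansion has 5 partial quotients, read off in order.

[8; 1, 1, 5, 3]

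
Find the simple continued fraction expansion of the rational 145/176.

Run the Euclidean algorithm on 145 and 176; the successive quotients are the partial quotients a_0, a_1, ... (each step inverts the fractional part left over by the previous one):
  145 = 0*176 + 145, so a_0 = 0.
  176 = 1*145 + 31, so a_1 = 1.
  145 = 4*31 + 21, so a_2 = 4.
  31 = 1*21 + 10, so a_3 = 1.
  21 = 2*10 + 1, so a_4 = 2.
  10 = 10*1 + 0, so a_5 = 10.
The remainder reaches 0 after 6 divisions, so the expansion has 6 partial quotients, read off in order.

[0; 1, 4, 1, 2, 10]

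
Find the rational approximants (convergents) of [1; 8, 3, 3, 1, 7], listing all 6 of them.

1/1, 9/8, 28/25, 93/83, 121/108, 940/839

Using the convergent recurrence p_i = a_i*p_{i-1} + p_{i-2}, q_i = a_i*q_{i-1} + q_{i-2} with p_{-2}=0, p_{-1}=1, q_{-2}=1, q_{-1}=0:
  i=0: a_0=1, p_0 = 1*1 + 0 = 1, q_0 = 1*0 + 1 = 1.
  i=1: a_1=8, p_1 = 8*1 + 1 = 9, q_1 = 8*1 + 0 = 8.
  i=2: a_2=3, p_2 = 3*9 + 1 = 28, q_2 = 3*8 + 1 = 25.
  i=3: a_3=3, p_3 = 3*28 + 9 = 93, q_3 = 3*25 + 8 = 83.
  i=4: a_4=1, p_4 = 1*93 + 28 = 121, q_4 = 1*83 + 25 = 108.
  i=5: a_5=7, p_5 = 7*121 + 93 = 940, q_5 = 7*108 + 83 = 839.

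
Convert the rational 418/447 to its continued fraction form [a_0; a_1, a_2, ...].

Run the Euclidean algorithm on 418 and 447; the successive quotients are the partial quotients a_0, a_1, ... (each step inverts the fractional part left over by the previous one):
  418 = 0*447 + 418, so a_0 = 0.
  447 = 1*418 + 29, so a_1 = 1.
  418 = 14*29 + 12, so a_2 = 14.
  29 = 2*12 + 5, so a_3 = 2.
  12 = 2*5 + 2, so a_4 = 2.
  5 = 2*2 + 1, so a_5 = 2.
  2 = 2*1 + 0, so a_6 = 2.
The remainder reaches 0 after 7 divisions, so the expansion has 7 partial quotients, read off in order.

[0; 1, 14, 2, 2, 2, 2]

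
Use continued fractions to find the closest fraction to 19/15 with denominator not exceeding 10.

Expand x = 19/15 as a continued fraction with the Euclidean algorithm:
  19 = 1*15 + 4, so a_0 = 1.
  15 = 3*4 + 3, so a_1 = 3.
  4 = 1*3 + 1, so a_2 = 1.
  3 = 3*1 + 0, so a_3 = 3.
so x = [1; 3, 1, 3].
Convergents (p_i = a_i*p_{i-1} + p_{i-2}, q_i = a_i*q_{i-1} + q_{i-2} with p_{-2}=0, p_{-1}=1, q_{-2}=1, q_{-1}=0), until the denominator exceeds 10:
  i=0: a_0=1, p_0 = 1*1 + 0 = 1, q_0 = 1*0 + 1 = 1.
  i=1: a_1=3, p_1 = 3*1 + 1 = 4, q_1 = 3*1 + 0 = 3.
  i=2: a_2=1, p_2 = 1*4 + 1 = 5, q_2 = 1*3 + 1 = 4.
  i=3: a_3=3, p_3 = 3*5 + 4 = 19, q_3 = 3*4 + 3 = 15.
q_3 = 15 > 10, so the last convergent with denominator <= 10 is p_2/q_2 = 5/4.
The closest fraction with denominator <= 10 is either p_2/q_2 or the intermediate fraction (k*p_2 + p_1)/(k*q_2 + q_1) with the largest k >= 1 whose denominator stays <= 10; these approach x as k grows, and every other convergent or intermediate fraction in range is farther away.
Largest k: floor((10 - q_1)/q_2) = floor((10 - 3)/4) = 1.
That gives (1*5 + 4)/(1*4 + 3) = 9/7.
Compare the errors: |x - 5/4| = |19*4 - 5*15|/(15*4) = 1/60, and |x - 9/7| = |19*7 - 9*15|/(15*7) = 2/105.
Cross-multiplying, 1*105 = 105 < 120 = 2*60, so 1/60 is smaller: the convergent 5/4 is closer to x than 9/7.

5/4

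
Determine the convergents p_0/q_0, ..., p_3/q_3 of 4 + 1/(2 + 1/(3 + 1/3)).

Using the convergent recurrence p_i = a_i*p_{i-1} + p_{i-2}, q_i = a_i*q_{i-1} + q_{i-2} with p_{-2}=0, p_{-1}=1, q_{-2}=1, q_{-1}=0:
  i=0: a_0=4, p_0 = 4*1 + 0 = 4, q_0 = 4*0 + 1 = 1.
  i=1: a_1=2, p_1 = 2*4 + 1 = 9, q_1 = 2*1 + 0 = 2.
  i=2: a_2=3, p_2 = 3*9 + 4 = 31, q_2 = 3*2 + 1 = 7.
  i=3: a_3=3, p_3 = 3*31 + 9 = 102, q_3 = 3*7 + 2 = 23.

4/1, 9/2, 31/7, 102/23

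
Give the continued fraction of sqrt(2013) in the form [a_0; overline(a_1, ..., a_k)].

Write x_i = (sqrt(2013) + m_i)/d_i with (m_0, d_0) = (0, 1). a_0 = floor(sqrt(2013)) = 44, since 44^2 = 1936 <= 2013 < 2025 = 45^2.
Iterate m_{i+1} = d_i*a_i - m_i, d_{i+1} = (2013 - m_{i+1}^2)/d_i, a_{i+1} = floor((a_0 + m_{i+1})/d_{i+1}):
  m_1 = 1*44 - 0 = 44, d_1 = (2013 - 44^2)/1 = 77/1 = 77, a_1 = floor((44 + 44)/77) = 1.
  m_2 = 77*1 - 44 = 33, d_2 = (2013 - 33^2)/77 = 924/77 = 12, a_2 = floor((44 + 33)/12) = 6.
  m_3 = 12*6 - 33 = 39, d_3 = (2013 - 39^2)/12 = 492/12 = 41, a_3 = floor((44 + 39)/41) = 2.
  m_4 = 41*2 - 39 = 43, d_4 = (2013 - 43^2)/41 = 164/41 = 4, a_4 = floor((44 + 43)/4) = 21.
  m_5 = 4*21 - 43 = 41, d_5 = (2013 - 41^2)/4 = 332/4 = 83, a_5 = floor((44 + 41)/83) = 1.
  m_6 = 83*1 - 41 = 42, d_6 = (2013 - 42^2)/83 = 249/83 = 3, a_6 = floor((44 + 42)/3) = 28.
  m_7 = 3*28 - 42 = 42, d_7 = (2013 - 42^2)/3 = 249/3 = 83, a_7 = floor((44 + 42)/83) = 1.
  m_8 = 83*1 - 42 = 41, d_8 = (2013 - 41^2)/83 = 332/83 = 4, a_8 = floor((44 + 41)/4) = 21.
  m_9 = 4*21 - 41 = 43, d_9 = (2013 - 43^2)/4 = 164/4 = 41, a_9 = floor((44 + 43)/41) = 2.
  m_10 = 41*2 - 43 = 39, d_10 = (2013 - 39^2)/41 = 492/41 = 12, a_10 = floor((44 + 39)/12) = 6.
  m_11 = 12*6 - 39 = 33, d_11 = (2013 - 33^2)/12 = 924/12 = 77, a_11 = floor((44 + 33)/77) = 1.
  m_12 = 77*1 - 33 = 44, d_12 = (2013 - 44^2)/77 = 77/77 = 1, a_12 = floor((44 + 44)/1) = 88.
  m_13 = 1*88 - 44 = 44, d_13 = (2013 - 44^2)/1 = 77/1 = 77: (m_13, d_13) = (m_1, d_1) = (44, 77), so from here the quotients repeat a_1, ..., a_12; the period length is 12.
Hence the expansion of sqrt(2013) is a_0 = 44 followed by the repeating block 1, 6, 2, 21, 1, 28, 1, 21, 2, 6, 1, 88 (period 12).

[44; overline(1, 6, 2, 21, 1, 28, 1, 21, 2, 6, 1, 88)]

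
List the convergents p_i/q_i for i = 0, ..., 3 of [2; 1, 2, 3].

Using the convergent recurrence p_i = a_i*p_{i-1} + p_{i-2}, q_i = a_i*q_{i-1} + q_{i-2} with p_{-2}=0, p_{-1}=1, q_{-2}=1, q_{-1}=0:
  i=0: a_0=2, p_0 = 2*1 + 0 = 2, q_0 = 2*0 + 1 = 1.
  i=1: a_1=1, p_1 = 1*2 + 1 = 3, q_1 = 1*1 + 0 = 1.
  i=2: a_2=2, p_2 = 2*3 + 2 = 8, q_2 = 2*1 + 1 = 3.
  i=3: a_3=3, p_3 = 3*8 + 3 = 27, q_3 = 3*3 + 1 = 10.

2/1, 3/1, 8/3, 27/10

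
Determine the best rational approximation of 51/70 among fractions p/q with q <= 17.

Expand x = 51/70 as a continued fraction with the Euclidean algorithm:
  51 = 0*70 + 51, so a_0 = 0.
  70 = 1*51 + 19, so a_1 = 1.
  51 = 2*19 + 13, so a_2 = 2.
  19 = 1*13 + 6, so a_3 = 1.
  13 = 2*6 + 1, so a_4 = 2.
  6 = 6*1 + 0, so a_5 = 6.
so x = [0; 1, 2, 1, 2, 6].
Convergents (p_i = a_i*p_{i-1} + p_{i-2}, q_i = a_i*q_{i-1} + q_{i-2} with p_{-2}=0, p_{-1}=1, q_{-2}=1, q_{-1}=0), until the denominator exceeds 17:
  i=0: a_0=0, p_0 = 0*1 + 0 = 0, q_0 = 0*0 + 1 = 1.
  i=1: a_1=1, p_1 = 1*0 + 1 = 1, q_1 = 1*1 + 0 = 1.
  i=2: a_2=2, p_2 = 2*1 + 0 = 2, q_2 = 2*1 + 1 = 3.
  i=3: a_3=1, p_3 = 1*2 + 1 = 3, q_3 = 1*3 + 1 = 4.
  i=4: a_4=2, p_4 = 2*3 + 2 = 8, q_4 = 2*4 + 3 = 11.
  i=5: a_5=6, p_5 = 6*8 + 3 = 51, q_5 = 6*11 + 4 = 70.
q_5 = 70 > 17, so the last convergent with denominator <= 17 is p_4/q_4 = 8/11.
The closest fraction with denominator <= 17 is either p_4/q_4 or the intermediate fraction (k*p_4 + p_3)/(k*q_4 + q_3) with the largest k >= 1 whose denominator stays <= 17; these approach x as k grows, and every other convergent or intermediate fraction in range is farther away.
Largest k: floor((17 - q_3)/q_4) = floor((17 - 4)/11) = 1.
That gives (1*8 + 3)/(1*11 + 4) = 11/15.
Compare the errors: |x - 8/11| = |51*11 - 8*70|/(70*11) = 1/770, and |x - 11/15| = |51*15 - 11*70|/(70*15) = 5/1050.
Cross-multiplying, 1*1050 = 1050 < 3850 = 5*770, so 1/770 is smaller: the convergent 8/11 is closer to x than 11/15.

8/11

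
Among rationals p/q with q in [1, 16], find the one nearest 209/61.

24/7

Expand x = 209/61 as a continued fraction with the Euclidean algorithm:
  209 = 3*61 + 26, so a_0 = 3.
  61 = 2*26 + 9, so a_1 = 2.
  26 = 2*9 + 8, so a_2 = 2.
  9 = 1*8 + 1, so a_3 = 1.
  8 = 8*1 + 0, so a_4 = 8.
so x = [3; 2, 2, 1, 8].
Convergents (p_i = a_i*p_{i-1} + p_{i-2}, q_i = a_i*q_{i-1} + q_{i-2} with p_{-2}=0, p_{-1}=1, q_{-2}=1, q_{-1}=0), until the denominator exceeds 16:
  i=0: a_0=3, p_0 = 3*1 + 0 = 3, q_0 = 3*0 + 1 = 1.
  i=1: a_1=2, p_1 = 2*3 + 1 = 7, q_1 = 2*1 + 0 = 2.
  i=2: a_2=2, p_2 = 2*7 + 3 = 17, q_2 = 2*2 + 1 = 5.
  i=3: a_3=1, p_3 = 1*17 + 7 = 24, q_3 = 1*5 + 2 = 7.
  i=4: a_4=8, p_4 = 8*24 + 17 = 209, q_4 = 8*7 + 5 = 61.
q_4 = 61 > 16, so the last convergent with denominator <= 16 is p_3/q_3 = 24/7.
The closest fraction with denominator <= 16 is either p_3/q_3 or the intermediate fraction (k*p_3 + p_2)/(k*q_3 + q_2) with the largest k >= 1 whose denominator stays <= 16; these approach x as k grows, and every other convergent or intermediate fraction in range is farther away.
Largest k: floor((16 - q_2)/q_3) = floor((16 - 5)/7) = 1.
That gives (1*24 + 17)/(1*7 + 5) = 41/12.
Compare the errors: |x - 24/7| = |209*7 - 24*61|/(61*7) = 1/427, and |x - 41/12| = |209*12 - 41*61|/(61*12) = 7/732.
Cross-multiplying, 1*732 = 732 < 2989 = 7*427, so 1/427 is smaller: the convergent 24/7 is closer to x than 41/12.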